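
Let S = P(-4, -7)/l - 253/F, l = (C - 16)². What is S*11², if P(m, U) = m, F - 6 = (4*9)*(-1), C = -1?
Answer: 8832637/8670 ≈ 1018.8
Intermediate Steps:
l = 289 (l = (-1 - 16)² = (-17)² = 289)
F = -30 (F = 6 + (4*9)*(-1) = 6 + 36*(-1) = 6 - 36 = -30)
S = 72997/8670 (S = -4/289 - 253/(-30) = -4*1/289 - 253*(-1/30) = -4/289 + 253/30 = 72997/8670 ≈ 8.4195)
S*11² = (72997/8670)*11² = (72997/8670)*121 = 8832637/8670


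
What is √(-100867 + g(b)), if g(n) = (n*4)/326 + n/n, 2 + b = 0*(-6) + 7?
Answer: 2*I*√669976781/163 ≈ 317.59*I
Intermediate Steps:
b = 5 (b = -2 + (0*(-6) + 7) = -2 + (0 + 7) = -2 + 7 = 5)
g(n) = 1 + 2*n/163 (g(n) = (4*n)*(1/326) + 1 = 2*n/163 + 1 = 1 + 2*n/163)
√(-100867 + g(b)) = √(-100867 + (1 + (2/163)*5)) = √(-100867 + (1 + 10/163)) = √(-100867 + 173/163) = √(-16441148/163) = 2*I*√669976781/163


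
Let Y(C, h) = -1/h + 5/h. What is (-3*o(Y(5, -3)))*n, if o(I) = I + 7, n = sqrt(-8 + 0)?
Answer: -34*I*sqrt(2) ≈ -48.083*I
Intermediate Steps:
Y(C, h) = 4/h
n = 2*I*sqrt(2) (n = sqrt(-8) = 2*I*sqrt(2) ≈ 2.8284*I)
o(I) = 7 + I
(-3*o(Y(5, -3)))*n = (-3*(7 + 4/(-3)))*(2*I*sqrt(2)) = (-3*(7 + 4*(-1/3)))*(2*I*sqrt(2)) = (-3*(7 - 4/3))*(2*I*sqrt(2)) = (-3*17/3)*(2*I*sqrt(2)) = -34*I*sqrt(2)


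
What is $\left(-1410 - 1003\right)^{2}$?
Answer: $5822569$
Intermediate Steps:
$\left(-1410 - 1003\right)^{2} = \left(-2413\right)^{2} = 5822569$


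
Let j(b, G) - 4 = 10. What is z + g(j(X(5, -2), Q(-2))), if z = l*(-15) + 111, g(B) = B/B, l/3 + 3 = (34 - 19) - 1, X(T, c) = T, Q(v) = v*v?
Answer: -383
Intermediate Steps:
Q(v) = v²
j(b, G) = 14 (j(b, G) = 4 + 10 = 14)
l = 33 (l = -9 + 3*((34 - 19) - 1) = -9 + 3*(15 - 1) = -9 + 3*14 = -9 + 42 = 33)
g(B) = 1
z = -384 (z = 33*(-15) + 111 = -495 + 111 = -384)
z + g(j(X(5, -2), Q(-2))) = -384 + 1 = -383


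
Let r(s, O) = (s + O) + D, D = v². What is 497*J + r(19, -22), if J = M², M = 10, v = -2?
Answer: 49701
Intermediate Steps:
D = 4 (D = (-2)² = 4)
r(s, O) = 4 + O + s (r(s, O) = (s + O) + 4 = (O + s) + 4 = 4 + O + s)
J = 100 (J = 10² = 100)
497*J + r(19, -22) = 497*100 + (4 - 22 + 19) = 49700 + 1 = 49701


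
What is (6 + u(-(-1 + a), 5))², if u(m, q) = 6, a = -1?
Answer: 144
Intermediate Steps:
(6 + u(-(-1 + a), 5))² = (6 + 6)² = 12² = 144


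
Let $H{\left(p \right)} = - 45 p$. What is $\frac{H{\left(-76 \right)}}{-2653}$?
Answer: $- \frac{3420}{2653} \approx -1.2891$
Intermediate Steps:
$\frac{H{\left(-76 \right)}}{-2653} = \frac{\left(-45\right) \left(-76\right)}{-2653} = 3420 \left(- \frac{1}{2653}\right) = - \frac{3420}{2653}$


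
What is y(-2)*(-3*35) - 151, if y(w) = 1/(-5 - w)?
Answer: -116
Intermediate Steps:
y(-2)*(-3*35) - 151 = (-1/(5 - 2))*(-3*35) - 151 = -1/3*(-105) - 151 = -1*⅓*(-105) - 151 = -⅓*(-105) - 151 = 35 - 151 = -116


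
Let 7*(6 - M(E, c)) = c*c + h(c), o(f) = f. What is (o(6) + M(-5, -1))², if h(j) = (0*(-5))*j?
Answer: 6889/49 ≈ 140.59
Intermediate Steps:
h(j) = 0 (h(j) = 0*j = 0)
M(E, c) = 6 - c²/7 (M(E, c) = 6 - (c*c + 0)/7 = 6 - (c² + 0)/7 = 6 - c²/7)
(o(6) + M(-5, -1))² = (6 + (6 - ⅐*(-1)²))² = (6 + (6 - ⅐*1))² = (6 + (6 - ⅐))² = (6 + 41/7)² = (83/7)² = 6889/49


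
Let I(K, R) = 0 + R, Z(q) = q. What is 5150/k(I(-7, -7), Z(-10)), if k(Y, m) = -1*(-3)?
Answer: 5150/3 ≈ 1716.7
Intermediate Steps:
I(K, R) = R
k(Y, m) = 3
5150/k(I(-7, -7), Z(-10)) = 5150/3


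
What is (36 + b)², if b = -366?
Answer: 108900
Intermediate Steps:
(36 + b)² = (36 - 366)² = (-330)² = 108900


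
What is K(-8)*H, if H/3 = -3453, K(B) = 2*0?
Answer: 0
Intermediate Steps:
K(B) = 0
H = -10359 (H = 3*(-3453) = -10359)
K(-8)*H = 0*(-10359) = 0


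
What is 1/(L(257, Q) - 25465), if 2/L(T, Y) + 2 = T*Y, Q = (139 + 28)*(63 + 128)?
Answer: -8197527/208750025053 ≈ -3.9270e-5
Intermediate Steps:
Q = 31897 (Q = 167*191 = 31897)
L(T, Y) = 2/(-2 + T*Y)
1/(L(257, Q) - 25465) = 1/(2/(-2 + 257*31897) - 25465) = 1/(2/(-2 + 8197529) - 25465) = 1/(2/8197527 - 25465) = 1/(-208750025053/8197527) = -8197527/208750025053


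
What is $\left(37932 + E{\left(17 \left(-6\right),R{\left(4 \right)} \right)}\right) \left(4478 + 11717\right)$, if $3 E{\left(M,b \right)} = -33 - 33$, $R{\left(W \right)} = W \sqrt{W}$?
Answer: $613952450$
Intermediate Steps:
$R{\left(W \right)} = W^{\frac{3}{2}}$
$E{\left(M,b \right)} = -22$ ($E{\left(M,b \right)} = \frac{-33 - 33}{3} = \frac{1}{3} \left(-66\right) = -22$)
$\left(37932 + E{\left(17 \left(-6\right),R{\left(4 \right)} \right)}\right) \left(4478 + 11717\right) = \left(37932 - 22\right) \left(4478 + 11717\right) = 37910 \cdot 16195 = 613952450$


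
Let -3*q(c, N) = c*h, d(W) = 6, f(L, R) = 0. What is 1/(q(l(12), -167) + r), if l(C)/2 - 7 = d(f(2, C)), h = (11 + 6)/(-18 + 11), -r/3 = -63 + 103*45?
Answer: -21/287594 ≈ -7.3020e-5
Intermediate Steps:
r = -13716 (r = -3*(-63 + 103*45) = -3*(-63 + 4635) = -3*4572 = -13716)
h = -17/7 (h = 17/(-7) = 17*(-⅐) = -17/7 ≈ -2.4286)
l(C) = 26 (l(C) = 14 + 2*6 = 14 + 12 = 26)
q(c, N) = 17*c/21 (q(c, N) = -c*(-17)/(3*7) = -(-17)*c/21 = 17*c/21)
1/(q(l(12), -167) + r) = 1/((17/21)*26 - 13716) = 1/(442/21 - 13716) = 1/(-287594/21) = -21/287594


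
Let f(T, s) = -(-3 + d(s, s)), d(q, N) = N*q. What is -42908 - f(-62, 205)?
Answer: -886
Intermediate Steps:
f(T, s) = 3 - s² (f(T, s) = -(-3 + s*s) = -(-3 + s²) = 3 - s²)
-42908 - f(-62, 205) = -42908 - (3 - 1*205²) = -42908 - (3 - 1*42025) = -42908 - (3 - 42025) = -42908 - 1*(-42022) = -42908 + 42022 = -886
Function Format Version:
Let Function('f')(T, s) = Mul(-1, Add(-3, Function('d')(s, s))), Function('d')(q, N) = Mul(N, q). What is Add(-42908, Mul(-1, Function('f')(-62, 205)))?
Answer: -886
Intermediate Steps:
Function('f')(T, s) = Add(3, Mul(-1, Pow(s, 2))) (Function('f')(T, s) = Mul(-1, Add(-3, Mul(s, s))) = Mul(-1, Add(-3, Pow(s, 2))) = Add(3, Mul(-1, Pow(s, 2))))
Add(-42908, Mul(-1, Function('f')(-62, 205))) = Add(-42908, Mul(-1, Add(3, Mul(-1, Pow(205, 2))))) = Add(-42908, Mul(-1, Add(3, Mul(-1, 42025)))) = Add(-42908, Mul(-1, Add(3, -42025))) = Add(-42908, Mul(-1, -42022)) = Add(-42908, 42022) = -886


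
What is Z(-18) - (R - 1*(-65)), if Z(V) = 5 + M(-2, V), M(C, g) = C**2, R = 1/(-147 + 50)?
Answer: -5431/97 ≈ -55.990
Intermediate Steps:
R = -1/97 (R = 1/(-97) = -1/97 ≈ -0.010309)
Z(V) = 9 (Z(V) = 5 + (-2)**2 = 5 + 4 = 9)
Z(-18) - (R - 1*(-65)) = 9 - (-1/97 - 1*(-65)) = 9 - (-1/97 + 65) = 9 - 1*6304/97 = 9 - 6304/97 = -5431/97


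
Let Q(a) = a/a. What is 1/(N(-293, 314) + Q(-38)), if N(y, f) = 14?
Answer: 1/15 ≈ 0.066667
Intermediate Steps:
Q(a) = 1
1/(N(-293, 314) + Q(-38)) = 1/(14 + 1) = 1/15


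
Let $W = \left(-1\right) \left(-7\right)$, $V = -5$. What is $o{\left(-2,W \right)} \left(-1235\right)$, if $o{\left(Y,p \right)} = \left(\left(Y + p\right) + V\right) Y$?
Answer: $0$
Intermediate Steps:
$W = 7$
$o{\left(Y,p \right)} = Y \left(-5 + Y + p\right)$ ($o{\left(Y,p \right)} = \left(\left(Y + p\right) - 5\right) Y = \left(-5 + Y + p\right) Y = Y \left(-5 + Y + p\right)$)
$o{\left(-2,W \right)} \left(-1235\right) = - 2 \left(-5 - 2 + 7\right) \left(-1235\right) = \left(-2\right) 0 \left(-1235\right) = 0 \left(-1235\right) = 0$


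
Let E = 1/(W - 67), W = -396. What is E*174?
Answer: -174/463 ≈ -0.37581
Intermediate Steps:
E = -1/463 (E = 1/(-396 - 67) = 1/(-463) = -1/463 ≈ -0.0021598)
E*174 = -1/463*174 = -174/463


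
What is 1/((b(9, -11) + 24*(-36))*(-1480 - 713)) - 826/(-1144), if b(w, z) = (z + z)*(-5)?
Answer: 26265583/36377484 ≈ 0.72203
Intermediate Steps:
b(w, z) = -10*z (b(w, z) = (2*z)*(-5) = -10*z)
1/((b(9, -11) + 24*(-36))*(-1480 - 713)) - 826/(-1144) = 1/((-10*(-11) + 24*(-36))*(-1480 - 713)) - 826/(-1144) = 1/((110 - 864)*(-2193)) - 826*(-1/1144) = -1/2193/(-754) + 413/572 = -1/754*(-1/2193) + 413/572 = 1/1653522 + 413/572 = 26265583/36377484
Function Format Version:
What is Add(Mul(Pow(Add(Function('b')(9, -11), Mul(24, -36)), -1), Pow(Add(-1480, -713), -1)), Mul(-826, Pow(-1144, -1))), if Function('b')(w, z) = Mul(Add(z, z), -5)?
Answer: Rational(26265583, 36377484) ≈ 0.72203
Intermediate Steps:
Function('b')(w, z) = Mul(-10, z) (Function('b')(w, z) = Mul(Mul(2, z), -5) = Mul(-10, z))
Add(Mul(Pow(Add(Function('b')(9, -11), Mul(24, -36)), -1), Pow(Add(-1480, -713), -1)), Mul(-826, Pow(-1144, -1))) = Add(Mul(Pow(Add(Mul(-10, -11), Mul(24, -36)), -1), Pow(Add(-1480, -713), -1)), Mul(-826, Pow(-1144, -1))) = Add(Mul(Pow(Add(110, -864), -1), Pow(-2193, -1)), Mul(-826, Rational(-1, 1144))) = Add(Mul(Pow(-754, -1), Rational(-1, 2193)), Rational(413, 572)) = Add(Mul(Rational(-1, 754), Rational(-1, 2193)), Rational(413, 572)) = Add(Rational(1, 1653522), Rational(413, 572)) = Rational(26265583, 36377484)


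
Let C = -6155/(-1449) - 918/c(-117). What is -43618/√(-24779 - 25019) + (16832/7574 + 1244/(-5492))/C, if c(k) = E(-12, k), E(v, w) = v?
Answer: 4296248154/173818761551 + 21809*I*√49798/24899 ≈ 0.024717 + 195.46*I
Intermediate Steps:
c(k) = -12
C = 234007/2898 (C = -6155/(-1449) - 918/(-12) = -6155*(-1/1449) - 918*(-1/12) = 6155/1449 + 153/2 = 234007/2898 ≈ 80.748)
-43618/√(-24779 - 25019) + (16832/7574 + 1244/(-5492))/C = -43618/√(-24779 - 25019) + (16832/7574 + 1244/(-5492))/(234007/2898) = -43618*(-I*√49798/49798) + (16832*(1/7574) + 1244*(-1/5492))*(2898/234007) = -43618*(-I*√49798/49798) + (8416/3787 - 311/1373)*(2898/234007) = -(-21809)*I*√49798/24899 + (10377411/5199551)*(2898/234007) = 21809*I*√49798/24899 + 4296248154/173818761551 = 4296248154/173818761551 + 21809*I*√49798/24899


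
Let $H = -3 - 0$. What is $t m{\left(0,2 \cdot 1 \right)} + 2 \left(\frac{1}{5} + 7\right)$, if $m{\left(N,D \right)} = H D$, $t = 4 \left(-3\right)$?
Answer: $\frac{432}{5} \approx 86.4$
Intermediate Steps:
$H = -3$ ($H = -3 + 0 = -3$)
$t = -12$
$m{\left(N,D \right)} = - 3 D$
$t m{\left(0,2 \cdot 1 \right)} + 2 \left(\frac{1}{5} + 7\right) = - 12 \left(- 3 \cdot 2 \cdot 1\right) + 2 \left(\frac{1}{5} + 7\right) = - 12 \left(\left(-3\right) 2\right) + 2 \left(\frac{1}{5} + 7\right) = \left(-12\right) \left(-6\right) + 2 \cdot \frac{36}{5} = 72 + \frac{72}{5} = \frac{432}{5}$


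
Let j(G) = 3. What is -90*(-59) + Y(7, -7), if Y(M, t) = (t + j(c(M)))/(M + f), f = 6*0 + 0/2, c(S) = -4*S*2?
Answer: 37166/7 ≈ 5309.4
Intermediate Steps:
c(S) = -8*S
f = 0 (f = 0 + 0*(1/2) = 0 + 0 = 0)
Y(M, t) = (3 + t)/M (Y(M, t) = (t + 3)/(M + 0) = (3 + t)/M)
-90*(-59) + Y(7, -7) = -90*(-59) + (3 - 7)/7 = 5310 + (1/7)*(-4) = 5310 - 4/7 = 37166/7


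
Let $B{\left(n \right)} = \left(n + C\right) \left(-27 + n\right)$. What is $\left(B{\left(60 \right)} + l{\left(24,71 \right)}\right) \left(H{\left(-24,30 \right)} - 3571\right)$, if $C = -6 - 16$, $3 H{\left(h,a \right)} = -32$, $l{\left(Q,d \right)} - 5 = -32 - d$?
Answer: $- \frac{12421220}{3} \approx -4.1404 \cdot 10^{6}$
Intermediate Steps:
$l{\left(Q,d \right)} = -27 - d$ ($l{\left(Q,d \right)} = 5 - \left(32 + d\right) = -27 - d$)
$H{\left(h,a \right)} = - \frac{32}{3}$ ($H{\left(h,a \right)} = \frac{1}{3} \left(-32\right) = - \frac{32}{3}$)
$C = -22$ ($C = -6 - 16 = -22$)
$B{\left(n \right)} = \left(-27 + n\right) \left(-22 + n\right)$ ($B{\left(n \right)} = \left(n - 22\right) \left(-27 + n\right) = \left(-22 + n\right) \left(-27 + n\right) = \left(-27 + n\right) \left(-22 + n\right)$)
$\left(B{\left(60 \right)} + l{\left(24,71 \right)}\right) \left(H{\left(-24,30 \right)} - 3571\right) = \left(\left(594 + 60^{2} - 2940\right) - 98\right) \left(- \frac{32}{3} - 3571\right) = \left(\left(594 + 3600 - 2940\right) - 98\right) \left(- \frac{10745}{3}\right) = \left(1254 - 98\right) \left(- \frac{10745}{3}\right) = 1156 \left(- \frac{10745}{3}\right) = - \frac{12421220}{3}$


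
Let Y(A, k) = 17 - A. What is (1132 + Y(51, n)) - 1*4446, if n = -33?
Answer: -3348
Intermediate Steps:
(1132 + Y(51, n)) - 1*4446 = (1132 + (17 - 1*51)) - 1*4446 = (1132 + (17 - 51)) - 4446 = (1132 - 34) - 4446 = 1098 - 4446 = -3348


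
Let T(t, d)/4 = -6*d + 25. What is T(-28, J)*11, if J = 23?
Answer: -4972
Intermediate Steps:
T(t, d) = 100 - 24*d (T(t, d) = 4*(-6*d + 25) = 4*(25 - 6*d) = 100 - 24*d)
T(-28, J)*11 = (100 - 24*23)*11 = (100 - 552)*11 = -452*11 = -4972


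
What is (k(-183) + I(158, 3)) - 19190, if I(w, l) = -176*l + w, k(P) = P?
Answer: -19743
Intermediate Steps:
I(w, l) = w - 176*l
(k(-183) + I(158, 3)) - 19190 = (-183 + (158 - 176*3)) - 19190 = (-183 + (158 - 528)) - 19190 = (-183 - 370) - 19190 = -553 - 19190 = -19743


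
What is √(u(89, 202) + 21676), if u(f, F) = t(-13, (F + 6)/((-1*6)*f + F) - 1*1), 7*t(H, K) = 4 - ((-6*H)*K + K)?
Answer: √149456357/83 ≈ 147.29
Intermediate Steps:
t(H, K) = 4/7 - K/7 + 6*H*K/7 (t(H, K) = (4 - ((-6*H)*K + K))/7 = (4 - (-6*H*K + K))/7 = (4 - (K - 6*H*K))/7 = (4 + (-K + 6*H*K))/7 = (4 - K + 6*H*K)/7 = 4/7 - K/7 + 6*H*K/7)
u(f, F) = 83/7 - 79*(6 + F)/(7*(F - 6*f)) (u(f, F) = 4/7 - ((F + 6)/((-1*6)*f + F) - 1*1)/7 + (6/7)*(-13)*((F + 6)/((-1*6)*f + F) - 1*1) = 4/7 - ((6 + F)/(-6*f + F) - 1)/7 + (6/7)*(-13)*((6 + F)/(-6*f + F) - 1) = 4/7 - ((6 + F)/(F - 6*f) - 1)/7 + (6/7)*(-13)*((6 + F)/(F - 6*f) - 1) = 4/7 - (-1 + (6 + F)/(F - 6*f))/7 + (6/7)*(-13)*(-1 + (6 + F)/(F - 6*f)) = 4/7 + (⅐ - (6 + F)/(7*(F - 6*f))) + (78/7 - 78*(6 + F)/(7*(F - 6*f))) = 83/7 - 79*(6 + F)/(7*(F - 6*f)))
√(u(89, 202) + 21676) = √(2*(-237 - 249*89 + 2*202)/(7*(202 - 6*89)) + 21676) = √(2*(-237 - 22161 + 404)/(7*(202 - 534)) + 21676) = √((2/7)*(-21994)/(-332) + 21676) = √((2/7)*(-1/332)*(-21994) + 21676) = √(1571/83 + 21676) = √(1800679/83) = √149456357/83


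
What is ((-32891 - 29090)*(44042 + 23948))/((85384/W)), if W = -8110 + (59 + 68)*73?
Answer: -188175245715/3284 ≈ -5.7301e+7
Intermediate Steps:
W = 1161 (W = -8110 + 127*73 = -8110 + 9271 = 1161)
((-32891 - 29090)*(44042 + 23948))/((85384/W)) = ((-32891 - 29090)*(44042 + 23948))/((85384/1161)) = (-61981*67990)/((85384*(1/1161))) = -4214088190/85384/1161 = -4214088190*1161/85384 = -188175245715/3284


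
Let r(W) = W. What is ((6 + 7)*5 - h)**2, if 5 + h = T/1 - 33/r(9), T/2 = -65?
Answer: 373321/9 ≈ 41480.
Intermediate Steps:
T = -130 (T = 2*(-65) = -130)
h = -416/3 (h = -5 + (-130/1 - 33/9) = -5 + (-130*1 - 33*1/9) = -5 + (-130 - 11/3) = -5 - 401/3 = -416/3 ≈ -138.67)
((6 + 7)*5 - h)**2 = ((6 + 7)*5 - 1*(-416/3))**2 = (13*5 + 416/3)**2 = (65 + 416/3)**2 = (611/3)**2 = 373321/9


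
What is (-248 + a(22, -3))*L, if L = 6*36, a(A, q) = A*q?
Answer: -67824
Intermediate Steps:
L = 216
(-248 + a(22, -3))*L = (-248 + 22*(-3))*216 = (-248 - 66)*216 = -314*216 = -67824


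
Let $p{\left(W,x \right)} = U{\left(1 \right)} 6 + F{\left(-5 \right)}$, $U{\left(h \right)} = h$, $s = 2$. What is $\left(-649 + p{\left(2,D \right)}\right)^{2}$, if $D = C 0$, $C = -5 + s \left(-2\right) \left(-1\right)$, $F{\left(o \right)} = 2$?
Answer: $410881$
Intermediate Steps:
$C = -1$ ($C = -5 + 2 \left(-2\right) \left(-1\right) = -5 - -4 = -5 + 4 = -1$)
$D = 0$ ($D = \left(-1\right) 0 = 0$)
$p{\left(W,x \right)} = 8$ ($p{\left(W,x \right)} = 1 \cdot 6 + 2 = 6 + 2 = 8$)
$\left(-649 + p{\left(2,D \right)}\right)^{2} = \left(-649 + 8\right)^{2} = \left(-641\right)^{2} = 410881$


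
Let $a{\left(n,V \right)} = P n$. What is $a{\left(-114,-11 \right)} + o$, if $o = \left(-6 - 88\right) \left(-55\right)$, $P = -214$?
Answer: $29566$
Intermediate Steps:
$a{\left(n,V \right)} = - 214 n$
$o = 5170$ ($o = \left(-94\right) \left(-55\right) = 5170$)
$a{\left(-114,-11 \right)} + o = \left(-214\right) \left(-114\right) + 5170 = 24396 + 5170 = 29566$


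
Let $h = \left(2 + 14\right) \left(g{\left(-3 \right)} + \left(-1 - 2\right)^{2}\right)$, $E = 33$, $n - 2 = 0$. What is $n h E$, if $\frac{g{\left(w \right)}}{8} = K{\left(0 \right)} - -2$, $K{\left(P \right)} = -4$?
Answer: $-7392$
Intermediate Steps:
$n = 2$ ($n = 2 + 0 = 2$)
$g{\left(w \right)} = -16$ ($g{\left(w \right)} = 8 \left(-4 - -2\right) = 8 \left(-4 + 2\right) = 8 \left(-2\right) = -16$)
$h = -112$ ($h = \left(2 + 14\right) \left(-16 + \left(-1 - 2\right)^{2}\right) = 16 \left(-16 + \left(-3\right)^{2}\right) = 16 \left(-16 + 9\right) = 16 \left(-7\right) = -112$)
$n h E = 2 \left(-112\right) 33 = \left(-224\right) 33 = -7392$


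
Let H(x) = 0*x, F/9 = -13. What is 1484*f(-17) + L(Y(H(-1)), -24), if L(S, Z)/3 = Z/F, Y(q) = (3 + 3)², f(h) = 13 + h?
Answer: -77160/13 ≈ -5935.4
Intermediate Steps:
F = -117 (F = 9*(-13) = -117)
H(x) = 0
Y(q) = 36 (Y(q) = 6² = 36)
L(S, Z) = -Z/39 (L(S, Z) = 3*(Z/(-117)) = 3*(Z*(-1/117)) = 3*(-Z/117) = -Z/39)
1484*f(-17) + L(Y(H(-1)), -24) = 1484*(13 - 17) - 1/39*(-24) = 1484*(-4) + 8/13 = -5936 + 8/13 = -77160/13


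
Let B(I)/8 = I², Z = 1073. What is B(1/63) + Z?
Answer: 4258745/3969 ≈ 1073.0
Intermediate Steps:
B(I) = 8*I²
B(1/63) + Z = 8*(1/63)² + 1073 = 8*(1/3969) + 1073 = 8/3969 + 1073 = 4258745/3969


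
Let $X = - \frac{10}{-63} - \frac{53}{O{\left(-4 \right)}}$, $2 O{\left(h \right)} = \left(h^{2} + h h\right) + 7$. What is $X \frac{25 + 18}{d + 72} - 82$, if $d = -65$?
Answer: $- \frac{560234}{5733} \approx -97.721$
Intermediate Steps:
$O{\left(h \right)} = \frac{7}{2} + h^{2}$ ($O{\left(h \right)} = \frac{\left(h^{2} + h h\right) + 7}{2} = \frac{\left(h^{2} + h^{2}\right) + 7}{2} = \frac{2 h^{2} + 7}{2} = \frac{7 + 2 h^{2}}{2} = \frac{7}{2} + h^{2}$)
$X = - \frac{2096}{819}$ ($X = - \frac{10}{-63} - \frac{53}{\frac{7}{2} + \left(-4\right)^{2}} = \left(-10\right) \left(- \frac{1}{63}\right) - \frac{53}{\frac{7}{2} + 16} = \frac{10}{63} - \frac{53}{\frac{39}{2}} = \frac{10}{63} - \frac{106}{39} = - \frac{2096}{819} \approx -2.5592$)
$X \frac{25 + 18}{d + 72} - 82 = - \frac{2096 \frac{25 + 18}{-65 + 72}}{819} - 82 = - \frac{2096 \cdot \frac{43}{7}}{819} - 82 = - \frac{2096 \cdot 43 \cdot \frac{1}{7}}{819} - 82 = \left(- \frac{2096}{819}\right) \frac{43}{7} - 82 = - \frac{90128}{5733} - 82 = - \frac{560234}{5733}$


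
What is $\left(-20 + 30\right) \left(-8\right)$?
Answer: $-80$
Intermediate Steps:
$\left(-20 + 30\right) \left(-8\right) = 10 \left(-8\right) = -80$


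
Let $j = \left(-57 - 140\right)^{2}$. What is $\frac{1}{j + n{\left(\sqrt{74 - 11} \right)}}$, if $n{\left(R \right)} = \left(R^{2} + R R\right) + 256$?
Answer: $\frac{1}{39191} \approx 2.5516 \cdot 10^{-5}$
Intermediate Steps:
$j = 38809$ ($j = \left(-197\right)^{2} = 38809$)
$n{\left(R \right)} = 256 + 2 R^{2}$ ($n{\left(R \right)} = \left(R^{2} + R^{2}\right) + 256 = 2 R^{2} + 256 = 256 + 2 R^{2}$)
$\frac{1}{j + n{\left(\sqrt{74 - 11} \right)}} = \frac{1}{38809 + \left(256 + 2 \left(\sqrt{74 - 11}\right)^{2}\right)} = \frac{1}{38809 + \left(256 + 2 \left(\sqrt{63}\right)^{2}\right)} = \frac{1}{38809 + \left(256 + 2 \left(3 \sqrt{7}\right)^{2}\right)} = \frac{1}{38809 + \left(256 + 2 \cdot 63\right)} = \frac{1}{38809 + \left(256 + 126\right)} = \frac{1}{38809 + 382} = \frac{1}{39191}$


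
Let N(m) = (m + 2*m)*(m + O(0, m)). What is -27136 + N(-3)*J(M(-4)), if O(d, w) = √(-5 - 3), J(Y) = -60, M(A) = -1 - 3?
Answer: -28756 + 1080*I*√2 ≈ -28756.0 + 1527.4*I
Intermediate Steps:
M(A) = -4
O(d, w) = 2*I*√2 (O(d, w) = √(-8) = 2*I*√2)
N(m) = 3*m*(m + 2*I*√2) (N(m) = (m + 2*m)*(m + 2*I*√2) = (3*m)*(m + 2*I*√2) = 3*m*(m + 2*I*√2))
-27136 + N(-3)*J(M(-4)) = -27136 + (3*(-3)*(-3 + 2*I*√2))*(-60) = -27136 + (27 - 18*I*√2)*(-60) = -27136 + (-1620 + 1080*I*√2) = -28756 + 1080*I*√2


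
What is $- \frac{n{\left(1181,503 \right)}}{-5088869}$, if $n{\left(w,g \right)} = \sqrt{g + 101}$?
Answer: $\frac{2 \sqrt{151}}{5088869} \approx 4.8294 \cdot 10^{-6}$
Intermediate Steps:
$n{\left(w,g \right)} = \sqrt{101 + g}$
$- \frac{n{\left(1181,503 \right)}}{-5088869} = - \frac{\sqrt{101 + 503}}{-5088869} = - \frac{\sqrt{604} \left(-1\right)}{5088869} = - \frac{2 \sqrt{151} \left(-1\right)}{5088869} = - \frac{\left(-2\right) \sqrt{151}}{5088869} = \frac{2 \sqrt{151}}{5088869}$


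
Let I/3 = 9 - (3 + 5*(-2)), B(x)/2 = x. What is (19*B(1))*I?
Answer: 1824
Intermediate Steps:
B(x) = 2*x
I = 48 (I = 3*(9 - (3 + 5*(-2))) = 3*(9 - (3 - 10)) = 3*(9 - 1*(-7)) = 3*(9 + 7) = 3*16 = 48)
(19*B(1))*I = (19*(2*1))*48 = (19*2)*48 = 38*48 = 1824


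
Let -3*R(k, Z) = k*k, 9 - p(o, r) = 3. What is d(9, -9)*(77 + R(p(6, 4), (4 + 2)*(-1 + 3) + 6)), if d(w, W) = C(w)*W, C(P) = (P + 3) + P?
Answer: -12285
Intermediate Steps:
p(o, r) = 6 (p(o, r) = 9 - 1*3 = 9 - 3 = 6)
C(P) = 3 + 2*P (C(P) = (3 + P) + P = 3 + 2*P)
R(k, Z) = -k²/3 (R(k, Z) = -k*k/3 = -k²/3)
d(w, W) = W*(3 + 2*w) (d(w, W) = (3 + 2*w)*W = W*(3 + 2*w))
d(9, -9)*(77 + R(p(6, 4), (4 + 2)*(-1 + 3) + 6)) = (-9*(3 + 2*9))*(77 - ⅓*6²) = (-9*(3 + 18))*(77 - ⅓*36) = (-9*21)*(77 - 12) = -189*65 = -12285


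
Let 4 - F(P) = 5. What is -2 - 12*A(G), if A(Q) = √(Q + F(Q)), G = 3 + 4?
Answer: -2 - 12*√6 ≈ -31.394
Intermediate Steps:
F(P) = -1 (F(P) = 4 - 1*5 = 4 - 5 = -1)
G = 7
A(Q) = √(-1 + Q) (A(Q) = √(Q - 1) = √(-1 + Q))
-2 - 12*A(G) = -2 - 12*√(-1 + 7) = -2 - 12*√6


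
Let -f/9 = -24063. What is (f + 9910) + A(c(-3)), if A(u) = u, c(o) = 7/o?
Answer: 679424/3 ≈ 2.2647e+5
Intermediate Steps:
f = 216567 (f = -9*(-24063) = 216567)
(f + 9910) + A(c(-3)) = (216567 + 9910) + 7/(-3) = 226477 + 7*(-⅓) = 226477 - 7/3 = 679424/3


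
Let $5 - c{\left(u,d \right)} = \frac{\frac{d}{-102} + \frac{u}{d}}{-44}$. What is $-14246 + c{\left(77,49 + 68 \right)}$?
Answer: $- \frac{2492632657}{175032} \approx -14241.0$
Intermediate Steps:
$c{\left(u,d \right)} = 5 - \frac{d}{4488} + \frac{u}{44 d}$ ($c{\left(u,d \right)} = 5 - \frac{\frac{d}{-102} + \frac{u}{d}}{-44} = 5 - \left(d \left(- \frac{1}{102}\right) + \frac{u}{d}\right) \left(- \frac{1}{44}\right) = 5 - \left(- \frac{d}{102} + \frac{u}{d}\right) \left(- \frac{1}{44}\right) = 5 - \left(\frac{d}{4488} - \frac{u}{44 d}\right) = 5 - \frac{d}{4488} + \frac{u}{44 d}$)
$-14246 + c{\left(77,49 + 68 \right)} = -14246 + \left(5 - \frac{49 + 68}{4488} + \frac{1}{44} \cdot 77 \frac{1}{49 + 68}\right) = -14246 + \left(5 - \frac{39}{1496} + \frac{1}{44} \cdot 77 \cdot \frac{1}{117}\right) = -14246 + \left(5 - \frac{39}{1496} + \frac{7}{468}\right) = -14246 + \frac{873215}{175032} = - \frac{2492632657}{175032}$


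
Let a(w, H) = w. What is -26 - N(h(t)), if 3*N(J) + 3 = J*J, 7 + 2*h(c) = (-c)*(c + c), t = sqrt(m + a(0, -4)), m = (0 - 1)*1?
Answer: -325/12 ≈ -27.083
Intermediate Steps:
m = -1 (m = -1*1 = -1)
t = I (t = sqrt(-1 + 0) = sqrt(-1) = I ≈ 1.0*I)
h(c) = -7/2 - c**2 (h(c) = -7/2 + ((-c)*(c + c))/2 = -7/2 + ((-c)*(2*c))/2 = -7/2 + (-2*c**2)/2 = -7/2 - c**2)
N(J) = -1 + J**2/3 (N(J) = -1 + (J*J)/3 = -1 + J**2/3)
-26 - N(h(t)) = -26 - (-1 + (-7/2 - I**2)**2/3) = -26 - (-1 + (-7/2 - 1*(-1))**2/3) = -26 - (-1 + (-7/2 + 1)**2/3) = -26 - (-1 + (-5/2)**2/3) = -26 - (-1 + (1/3)*(25/4)) = -26 - (-1 + 25/12) = -26 - 1*13/12 = -26 - 13/12 = -325/12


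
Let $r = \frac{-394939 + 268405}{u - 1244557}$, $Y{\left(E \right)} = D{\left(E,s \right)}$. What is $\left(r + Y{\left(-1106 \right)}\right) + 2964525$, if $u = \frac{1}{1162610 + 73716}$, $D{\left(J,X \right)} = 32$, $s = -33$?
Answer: $\frac{4561499318532270701}{1538678177581} \approx 2.9646 \cdot 10^{6}$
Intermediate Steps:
$u = \frac{1}{1236326} \approx 8.0885 \cdot 10^{-7}$
$Y{\left(E \right)} = 32$
$r = \frac{156437274084}{1538678177581}$ ($r = \frac{-394939 + 268405}{\frac{1}{1236326} - 1244557} = - \frac{126534}{- \frac{1538678177581}{1236326}} = \left(-126534\right) \left(- \frac{1236326}{1538678177581}\right) = \frac{156437274084}{1538678177581} \approx 0.10167$)
$\left(r + Y{\left(-1106 \right)}\right) + 2964525 = \left(\frac{156437274084}{1538678177581} + 32\right) + 2964525 = \frac{49394138956676}{1538678177581} + 2964525 = \frac{4561499318532270701}{1538678177581}$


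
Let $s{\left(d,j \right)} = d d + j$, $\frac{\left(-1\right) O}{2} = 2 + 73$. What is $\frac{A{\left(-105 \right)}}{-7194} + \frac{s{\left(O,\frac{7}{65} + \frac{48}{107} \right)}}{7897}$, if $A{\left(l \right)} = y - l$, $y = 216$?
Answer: $\frac{369389473917}{131706876730} \approx 2.8046$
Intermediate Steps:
$A{\left(l \right)} = 216 - l$
$O = -150$ ($O = - 2 \left(2 + 73\right) = \left(-2\right) 75 = -150$)
$s{\left(d,j \right)} = j + d^{2}$ ($s{\left(d,j \right)} = d^{2} + j = j + d^{2}$)
$\frac{A{\left(-105 \right)}}{-7194} + \frac{s{\left(O,\frac{7}{65} + \frac{48}{107} \right)}}{7897} = \frac{216 - -105}{-7194} + \frac{\left(\frac{7}{65} + \frac{48}{107}\right) + \left(-150\right)^{2}}{7897} = \left(216 + 105\right) \left(- \frac{1}{7194}\right) + \left(\left(7 \cdot \frac{1}{65} + 48 \cdot \frac{1}{107}\right) + 22500\right) \frac{1}{7897} = 321 \left(- \frac{1}{7194}\right) + \left(\left(\frac{7}{65} + \frac{48}{107}\right) + 22500\right) \frac{1}{7897} = - \frac{107}{2398} + \left(\frac{3869}{6955} + 22500\right) \frac{1}{7897} = - \frac{107}{2398} + \frac{156491369}{6955} \cdot \frac{1}{7897} = - \frac{107}{2398} + \frac{156491369}{54923635} = \frac{369389473917}{131706876730}$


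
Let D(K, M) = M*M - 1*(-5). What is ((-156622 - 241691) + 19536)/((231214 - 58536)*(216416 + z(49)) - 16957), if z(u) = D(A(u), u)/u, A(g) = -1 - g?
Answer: -18560073/1831558452727 ≈ -1.0133e-5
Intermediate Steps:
D(K, M) = 5 + M² (D(K, M) = M² + 5 = 5 + M²)
z(u) = (5 + u²)/u
((-156622 - 241691) + 19536)/((231214 - 58536)*(216416 + z(49)) - 16957) = ((-156622 - 241691) + 19536)/((231214 - 58536)*(216416 + (49 + 5/49)) - 16957) = (-398313 + 19536)/(172678*(216416 + (49 + 5*(1/49))) - 16957) = -378777/(172678*(216416 + (49 + 5/49)) - 16957) = -378777/(172678*(216416 + 2406/49) - 16957) = -378777/(172678*(10606790/49) - 16957) = -378777/(1831559283620/49 - 16957) = -378777/1831558452727/49 = -378777*49/1831558452727 = -18560073/1831558452727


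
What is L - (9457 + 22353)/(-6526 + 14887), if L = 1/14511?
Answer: -153862183/40442157 ≈ -3.8045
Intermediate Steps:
L = 1/14511 ≈ 6.8913e-5
L - (9457 + 22353)/(-6526 + 14887) = 1/14511 - (9457 + 22353)/(-6526 + 14887) = 1/14511 - 31810/8361 = -153862183/40442157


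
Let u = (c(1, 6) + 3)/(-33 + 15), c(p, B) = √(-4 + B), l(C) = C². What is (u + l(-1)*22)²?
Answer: (-393 + √2)²/324 ≈ 473.27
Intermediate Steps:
u = -⅙ - √2/18 (u = (√(-4 + 6) + 3)/(-33 + 15) = (√2 + 3)/(-18) = (3 + √2)*(-1/18) = -⅙ - √2/18 ≈ -0.24523)
(u + l(-1)*22)² = ((-⅙ - √2/18) + (-1)²*22)² = ((-⅙ - √2/18) + 1*22)² = ((-⅙ - √2/18) + 22)² = (131/6 - √2/18)²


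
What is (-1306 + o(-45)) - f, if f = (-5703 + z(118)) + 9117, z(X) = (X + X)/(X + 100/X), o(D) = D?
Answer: -8356526/1753 ≈ -4767.0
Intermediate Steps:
z(X) = 2*X/(X + 100/X) (z(X) = (2*X)/(X + 100/X) = 2*X/(X + 100/X))
f = 5988223/1753 (f = (-5703 + 2*118²/(100 + 118²)) + 9117 = (-5703 + 2*13924/(100 + 13924)) + 9117 = (-5703 + 2*13924/14024) + 9117 = (-5703 + 2*13924*(1/14024)) + 9117 = (-5703 + 3481/1753) + 9117 = -9993878/1753 + 9117 = 5988223/1753 ≈ 3416.0)
(-1306 + o(-45)) - f = (-1306 - 45) - 1*5988223/1753 = -1351 - 5988223/1753 = -8356526/1753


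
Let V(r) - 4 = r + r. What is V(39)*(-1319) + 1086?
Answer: -107072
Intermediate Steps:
V(r) = 4 + 2*r (V(r) = 4 + (r + r) = 4 + 2*r)
V(39)*(-1319) + 1086 = (4 + 2*39)*(-1319) + 1086 = (4 + 78)*(-1319) + 1086 = 82*(-1319) + 1086 = -108158 + 1086 = -107072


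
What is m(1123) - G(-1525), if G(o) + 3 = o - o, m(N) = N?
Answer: 1126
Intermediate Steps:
G(o) = -3 (G(o) = -3 + (o - o) = -3 + 0 = -3)
m(1123) - G(-1525) = 1123 - 1*(-3) = 1123 + 3 = 1126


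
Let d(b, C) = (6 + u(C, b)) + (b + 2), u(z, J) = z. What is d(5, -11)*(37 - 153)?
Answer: -232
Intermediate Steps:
d(b, C) = 8 + C + b (d(b, C) = (6 + C) + (b + 2) = (6 + C) + (2 + b) = 8 + C + b)
d(5, -11)*(37 - 153) = (8 - 11 + 5)*(37 - 153) = 2*(-116) = -232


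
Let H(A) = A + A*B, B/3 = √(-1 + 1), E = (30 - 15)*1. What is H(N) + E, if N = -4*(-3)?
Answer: 27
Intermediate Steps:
E = 15 (E = 15*1 = 15)
N = 12
B = 0 (B = 3*√(-1 + 1) = 3*√0 = 3*0 = 0)
H(A) = A (H(A) = A + A*0 = A + 0 = A)
H(N) + E = 12 + 15 = 27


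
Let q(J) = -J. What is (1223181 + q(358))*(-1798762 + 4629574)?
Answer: 3461582022276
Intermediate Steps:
(1223181 + q(358))*(-1798762 + 4629574) = (1223181 - 1*358)*(-1798762 + 4629574) = (1223181 - 358)*2830812 = 1222823*2830812 = 3461582022276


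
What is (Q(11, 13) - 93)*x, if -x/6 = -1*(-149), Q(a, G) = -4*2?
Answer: 90294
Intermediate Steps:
Q(a, G) = -8
x = -894 (x = -(-6)*(-149) = -6*149 = -894)
(Q(11, 13) - 93)*x = (-8 - 93)*(-894) = -101*(-894) = 90294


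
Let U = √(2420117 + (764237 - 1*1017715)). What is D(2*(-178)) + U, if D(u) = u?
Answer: -356 + √2166639 ≈ 1116.0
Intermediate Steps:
U = √2166639 (U = √(2420117 + (764237 - 1017715)) = √(2420117 - 253478) = √2166639 ≈ 1472.0)
D(2*(-178)) + U = 2*(-178) + √2166639 = -356 + √2166639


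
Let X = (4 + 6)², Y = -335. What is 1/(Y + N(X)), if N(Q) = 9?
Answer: -1/326 ≈ -0.0030675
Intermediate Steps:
X = 100 (X = 10² = 100)
1/(Y + N(X)) = 1/(-335 + 9) = 1/(-326) = -1/326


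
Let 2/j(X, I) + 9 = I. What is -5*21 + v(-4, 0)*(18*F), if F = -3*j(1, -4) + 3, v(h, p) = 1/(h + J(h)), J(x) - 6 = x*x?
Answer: -1320/13 ≈ -101.54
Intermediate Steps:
j(X, I) = 2/(-9 + I)
J(x) = 6 + x² (J(x) = 6 + x*x = 6 + x²)
v(h, p) = 1/(6 + h + h²) (v(h, p) = 1/(h + (6 + h²)) = 1/(6 + h + h²))
F = 45/13 (F = -6/(-9 - 4) + 3 = -6/(-13) + 3 = -6*(-1)/13 + 3 = -3*(-2/13) + 3 = 6/13 + 3 = 45/13 ≈ 3.4615)
-5*21 + v(-4, 0)*(18*F) = -5*21 + (18*(45/13))/(6 - 4 + (-4)²) = -105 + (810/13)/(6 - 4 + 16) = -105 + (810/13)/18 = -105 + (1/18)*(810/13) = -105 + 45/13 = -1320/13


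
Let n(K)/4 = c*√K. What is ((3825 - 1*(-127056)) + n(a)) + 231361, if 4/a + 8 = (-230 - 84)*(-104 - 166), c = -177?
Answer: 362242 - 708*√21193/21193 ≈ 3.6224e+5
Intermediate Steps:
a = 1/21193 (a = 4/(-8 + (-230 - 84)*(-104 - 166)) = 4/(-8 - 314*(-270)) = 4/(-8 + 84780) = 4/84772 = 4*(1/84772) = 1/21193 ≈ 4.7185e-5)
n(K) = -708*√K (n(K) = 4*(-177*√K) = -708*√K)
((3825 - 1*(-127056)) + n(a)) + 231361 = ((3825 - 1*(-127056)) - 708*√21193/21193) + 231361 = ((3825 + 127056) - 708*√21193/21193) + 231361 = (130881 - 708*√21193/21193) + 231361 = 362242 - 708*√21193/21193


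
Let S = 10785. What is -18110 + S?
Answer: -7325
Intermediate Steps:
-18110 + S = -18110 + 10785 = -7325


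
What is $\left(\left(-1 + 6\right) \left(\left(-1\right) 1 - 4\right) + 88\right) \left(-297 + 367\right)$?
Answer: $4410$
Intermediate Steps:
$\left(\left(-1 + 6\right) \left(\left(-1\right) 1 - 4\right) + 88\right) \left(-297 + 367\right) = \left(5 \left(-1 - 4\right) + 88\right) 70 = \left(5 \left(-5\right) + 88\right) 70 = \left(-25 + 88\right) 70 = 63 \cdot 70 = 4410$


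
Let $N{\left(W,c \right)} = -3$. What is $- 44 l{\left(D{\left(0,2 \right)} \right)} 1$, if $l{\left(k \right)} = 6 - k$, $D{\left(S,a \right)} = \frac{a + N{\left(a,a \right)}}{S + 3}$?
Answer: $- \frac{836}{3} \approx -278.67$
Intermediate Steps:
$D{\left(S,a \right)} = \frac{-3 + a}{3 + S}$ ($D{\left(S,a \right)} = \frac{a - 3}{S + 3} = \frac{-3 + a}{3 + S}$)
$- 44 l{\left(D{\left(0,2 \right)} \right)} 1 = - 44 \left(6 - \frac{-3 + 2}{3 + 0}\right) 1 = - 44 \left(6 - \frac{1}{3} \left(-1\right)\right) 1 = - 44 \left(6 - - \frac{1}{3}\right) 1 = - 44 \left(6 + \frac{1}{3}\right) 1 = \left(-44\right) \frac{19}{3} \cdot 1 = \left(- \frac{836}{3}\right) 1 = - \frac{836}{3}$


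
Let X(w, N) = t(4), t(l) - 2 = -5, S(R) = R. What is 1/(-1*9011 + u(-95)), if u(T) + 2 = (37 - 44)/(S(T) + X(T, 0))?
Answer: -14/126181 ≈ -0.00011095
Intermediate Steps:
t(l) = -3 (t(l) = 2 - 5 = -3)
X(w, N) = -3
u(T) = -2 - 7/(-3 + T) (u(T) = -2 + (37 - 44)/(T - 3) = -2 - 7/(-3 + T))
1/(-1*9011 + u(-95)) = 1/(-1*9011 + (-1 - 2*(-95))/(-3 - 95)) = 1/(-9011 + (-1 + 190)/(-98)) = 1/(-9011 - 1/98*189) = 1/(-9011 - 27/14) = 1/(-126181/14) = -14/126181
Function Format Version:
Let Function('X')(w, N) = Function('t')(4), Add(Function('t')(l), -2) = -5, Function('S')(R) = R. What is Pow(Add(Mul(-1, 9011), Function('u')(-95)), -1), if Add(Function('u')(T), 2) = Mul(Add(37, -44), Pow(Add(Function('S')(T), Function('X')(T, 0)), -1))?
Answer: Rational(-14, 126181) ≈ -0.00011095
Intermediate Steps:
Function('t')(l) = -3 (Function('t')(l) = Add(2, -5) = -3)
Function('X')(w, N) = -3
Function('u')(T) = Add(-2, Mul(-7, Pow(Add(-3, T), -1))) (Function('u')(T) = Add(-2, Mul(Add(37, -44), Pow(Add(T, -3), -1))) = Add(-2, Mul(-7, Pow(Add(-3, T), -1))))
Pow(Add(Mul(-1, 9011), Function('u')(-95)), -1) = Pow(Add(Mul(-1, 9011), Mul(Pow(Add(-3, -95), -1), Add(-1, Mul(-2, -95)))), -1) = Pow(Add(-9011, Mul(Pow(-98, -1), Add(-1, 190))), -1) = Pow(Add(-9011, Mul(Rational(-1, 98), 189)), -1) = Pow(Add(-9011, Rational(-27, 14)), -1) = Pow(Rational(-126181, 14), -1) = Rational(-14, 126181)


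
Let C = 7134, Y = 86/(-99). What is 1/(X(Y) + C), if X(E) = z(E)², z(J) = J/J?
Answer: 1/7135 ≈ 0.00014015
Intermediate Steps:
Y = -86/99 (Y = 86*(-1/99) = -86/99 ≈ -0.86869)
z(J) = 1
X(E) = 1 (X(E) = 1² = 1)
1/(X(Y) + C) = 1/(1 + 7134) = 1/7135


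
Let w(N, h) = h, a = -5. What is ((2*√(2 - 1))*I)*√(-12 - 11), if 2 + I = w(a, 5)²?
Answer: 46*I*√23 ≈ 220.61*I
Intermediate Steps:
I = 23 (I = -2 + 5² = -2 + 25 = 23)
((2*√(2 - 1))*I)*√(-12 - 11) = ((2*√(2 - 1))*23)*√(-12 - 11) = ((2*√1)*23)*√(-23) = ((2*1)*23)*(I*√23) = (2*23)*(I*√23) = 46*(I*√23) = 46*I*√23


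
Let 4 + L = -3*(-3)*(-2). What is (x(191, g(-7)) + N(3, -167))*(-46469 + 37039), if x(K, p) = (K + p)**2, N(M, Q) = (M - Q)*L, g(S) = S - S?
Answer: -308747630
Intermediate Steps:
L = -22 (L = -4 - 3*(-3)*(-2) = -4 + 9*(-2) = -4 - 18 = -22)
g(S) = 0
N(M, Q) = -22*M + 22*Q (N(M, Q) = (M - Q)*(-22) = -22*M + 22*Q)
(x(191, g(-7)) + N(3, -167))*(-46469 + 37039) = ((191 + 0)**2 + (-22*3 + 22*(-167)))*(-46469 + 37039) = (191**2 + (-66 - 3674))*(-9430) = (36481 - 3740)*(-9430) = 32741*(-9430) = -308747630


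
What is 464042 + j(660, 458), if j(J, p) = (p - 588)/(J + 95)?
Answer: 70070316/151 ≈ 4.6404e+5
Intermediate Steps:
j(J, p) = (-588 + p)/(95 + J)
464042 + j(660, 458) = 464042 + (-588 + 458)/(95 + 660) = 464042 - 130/755 = 464042 + (1/755)*(-130) = 464042 - 26/151 = 70070316/151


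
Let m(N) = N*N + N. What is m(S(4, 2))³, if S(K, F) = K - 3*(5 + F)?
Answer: 20123648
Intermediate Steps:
S(K, F) = -15 + K - 3*F (S(K, F) = K - (15 + 3*F) = K + (-15 - 3*F) = -15 + K - 3*F)
m(N) = N + N² (m(N) = N² + N = N + N²)
m(S(4, 2))³ = ((-15 + 4 - 3*2)*(1 + (-15 + 4 - 3*2)))³ = ((-15 + 4 - 6)*(1 + (-15 + 4 - 6)))³ = (-17*(1 - 17))³ = (-17*(-16))³ = 272³ = 20123648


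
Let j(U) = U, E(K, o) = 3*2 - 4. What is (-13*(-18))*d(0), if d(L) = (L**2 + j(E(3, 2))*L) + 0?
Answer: 0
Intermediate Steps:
E(K, o) = 2 (E(K, o) = 6 - 4 = 2)
d(L) = L**2 + 2*L (d(L) = (L**2 + 2*L) + 0 = L**2 + 2*L)
(-13*(-18))*d(0) = (-13*(-18))*(0*(2 + 0)) = 234*(0*2) = 234*0 = 0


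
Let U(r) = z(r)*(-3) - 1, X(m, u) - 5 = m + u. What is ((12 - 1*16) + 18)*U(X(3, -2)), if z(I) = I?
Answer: -266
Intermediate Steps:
X(m, u) = 5 + m + u (X(m, u) = 5 + (m + u) = 5 + m + u)
U(r) = -1 - 3*r (U(r) = r*(-3) - 1 = -3*r - 1 = -1 - 3*r)
((12 - 1*16) + 18)*U(X(3, -2)) = ((12 - 1*16) + 18)*(-1 - 3*(5 + 3 - 2)) = ((12 - 16) + 18)*(-1 - 3*6) = (-4 + 18)*(-1 - 18) = 14*(-19) = -266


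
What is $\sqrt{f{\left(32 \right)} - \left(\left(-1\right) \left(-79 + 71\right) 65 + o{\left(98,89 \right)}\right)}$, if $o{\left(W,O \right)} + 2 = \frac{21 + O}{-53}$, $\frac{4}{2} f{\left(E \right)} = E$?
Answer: $\frac{24 i \sqrt{2438}}{53} \approx 22.359 i$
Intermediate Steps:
$f{\left(E \right)} = \frac{E}{2}$
$o{\left(W,O \right)} = - \frac{127}{53} - \frac{O}{53}$ ($o{\left(W,O \right)} = -2 + \frac{21 + O}{-53} = -2 + \left(21 + O\right) \left(- \frac{1}{53}\right) = -2 - \left(\frac{21}{53} + \frac{O}{53}\right) = - \frac{127}{53} - \frac{O}{53}$)
$\sqrt{f{\left(32 \right)} - \left(\left(-1\right) \left(-79 + 71\right) 65 + o{\left(98,89 \right)}\right)} = \sqrt{\frac{1}{2} \cdot 32 - \left(- \frac{127}{53} - \frac{89}{53} - \left(-79 + 71\right) 65\right)} = \sqrt{16 - \frac{27344}{53}} = \sqrt{- \frac{26496}{53}} = \frac{24 i \sqrt{2438}}{53}$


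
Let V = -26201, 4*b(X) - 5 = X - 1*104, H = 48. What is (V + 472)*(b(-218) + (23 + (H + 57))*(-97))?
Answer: 1285961149/4 ≈ 3.2149e+8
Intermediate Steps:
b(X) = -99/4 + X/4 (b(X) = 5/4 + (X - 1*104)/4 = 5/4 + (X - 104)/4 = 5/4 + (-104 + X)/4 = 5/4 + (-26 + X/4) = -99/4 + X/4)
(V + 472)*(b(-218) + (23 + (H + 57))*(-97)) = (-26201 + 472)*((-99/4 + (¼)*(-218)) + (23 + (48 + 57))*(-97)) = -25729*((-99/4 - 109/2) + (23 + 105)*(-97)) = -25729*(-317/4 + 128*(-97)) = -25729*(-317/4 - 12416) = -25729*(-49981/4) = 1285961149/4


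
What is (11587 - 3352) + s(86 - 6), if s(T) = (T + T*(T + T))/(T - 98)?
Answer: 67675/9 ≈ 7519.4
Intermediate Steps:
s(T) = (T + 2*T**2)/(-98 + T) (s(T) = (T + T*(2*T))/(-98 + T) = (T + 2*T**2)/(-98 + T))
(11587 - 3352) + s(86 - 6) = (11587 - 3352) + (86 - 6)*(1 + 2*(86 - 6))/(-98 + (86 - 6)) = 8235 + 80*(1 + 2*80)/(-98 + 80) = 8235 + 80*(1 + 160)/(-18) = 8235 + 80*(-1/18)*161 = 8235 - 6440/9 = 67675/9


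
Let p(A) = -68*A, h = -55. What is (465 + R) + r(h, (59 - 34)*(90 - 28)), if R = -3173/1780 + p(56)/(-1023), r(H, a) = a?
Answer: 3672726361/1820940 ≈ 2016.9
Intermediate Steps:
R = 3532261/1820940 (R = -3173/1780 - 68*56/(-1023) = -3173*1/1780 - 3808*(-1/1023) = -3173/1780 + 3808/1023 = 3532261/1820940 ≈ 1.9398)
(465 + R) + r(h, (59 - 34)*(90 - 28)) = (465 + 3532261/1820940) + (59 - 34)*(90 - 28) = 850269361/1820940 + 25*62 = 850269361/1820940 + 1550 = 3672726361/1820940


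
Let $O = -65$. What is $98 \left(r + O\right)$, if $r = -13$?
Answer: $-7644$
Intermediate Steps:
$98 \left(r + O\right) = 98 \left(-13 - 65\right) = 98 \left(-78\right) = -7644$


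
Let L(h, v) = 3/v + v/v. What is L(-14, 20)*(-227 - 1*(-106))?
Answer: -2783/20 ≈ -139.15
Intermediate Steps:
L(h, v) = 1 + 3/v (L(h, v) = 3/v + 1 = 1 + 3/v)
L(-14, 20)*(-227 - 1*(-106)) = ((3 + 20)/20)*(-227 - 1*(-106)) = ((1/20)*23)*(-227 + 106) = (23/20)*(-121) = -2783/20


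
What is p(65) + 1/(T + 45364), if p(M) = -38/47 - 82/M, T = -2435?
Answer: -271479941/131148095 ≈ -2.0700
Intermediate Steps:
p(M) = -38/47 - 82/M (p(M) = -38*1/47 - 82/M = -38/47 - 82/M)
p(65) + 1/(T + 45364) = (-38/47 - 82/65) + 1/(-2435 + 45364) = (-38/47 - 82*1/65) + 1/42929 = (-38/47 - 82/65) + 1/42929 = -6324/3055 + 1/42929 = -271479941/131148095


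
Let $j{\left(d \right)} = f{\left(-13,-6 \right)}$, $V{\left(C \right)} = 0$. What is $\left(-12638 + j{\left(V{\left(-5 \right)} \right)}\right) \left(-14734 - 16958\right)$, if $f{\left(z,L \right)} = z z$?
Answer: $395167548$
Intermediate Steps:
$f{\left(z,L \right)} = z^{2}$
$j{\left(d \right)} = 169$ ($j{\left(d \right)} = \left(-13\right)^{2} = 169$)
$\left(-12638 + j{\left(V{\left(-5 \right)} \right)}\right) \left(-14734 - 16958\right) = \left(-12638 + 169\right) \left(-14734 - 16958\right) = \left(-12469\right) \left(-31692\right) = 395167548$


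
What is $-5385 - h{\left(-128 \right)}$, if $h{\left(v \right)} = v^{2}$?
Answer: $-21769$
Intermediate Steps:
$-5385 - h{\left(-128 \right)} = -5385 - \left(-128\right)^{2} = -5385 - 16384 = -21769$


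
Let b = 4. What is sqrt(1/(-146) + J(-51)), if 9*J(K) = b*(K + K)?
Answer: I*sqrt(8698242)/438 ≈ 6.7335*I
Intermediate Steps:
J(K) = 8*K/9 (J(K) = (4*(K + K))/9 = (4*(2*K))/9 = (8*K)/9 = 8*K/9)
sqrt(1/(-146) + J(-51)) = sqrt(1/(-146) + (8/9)*(-51)) = sqrt(-1/146 - 136/3) = sqrt(-19859/438) = I*sqrt(8698242)/438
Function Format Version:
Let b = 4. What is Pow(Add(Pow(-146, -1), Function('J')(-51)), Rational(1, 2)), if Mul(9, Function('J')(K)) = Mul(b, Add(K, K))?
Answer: Mul(Rational(1, 438), I, Pow(8698242, Rational(1, 2))) ≈ Mul(6.7335, I)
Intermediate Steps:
Function('J')(K) = Mul(Rational(8, 9), K) (Function('J')(K) = Mul(Rational(1, 9), Mul(4, Add(K, K))) = Mul(Rational(1, 9), Mul(4, Mul(2, K))) = Mul(Rational(1, 9), Mul(8, K)) = Mul(Rational(8, 9), K))
Pow(Add(Pow(-146, -1), Function('J')(-51)), Rational(1, 2)) = Pow(Add(Pow(-146, -1), Mul(Rational(8, 9), -51)), Rational(1, 2)) = Pow(Add(Rational(-1, 146), Rational(-136, 3)), Rational(1, 2)) = Pow(Rational(-19859, 438), Rational(1, 2)) = Mul(Rational(1, 438), I, Pow(8698242, Rational(1, 2)))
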